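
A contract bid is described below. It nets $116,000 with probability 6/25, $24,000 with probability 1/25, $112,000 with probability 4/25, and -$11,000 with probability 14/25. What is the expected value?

$40,560

EV = 6/25 × 116000 + 1/25 × 24000 + 4/25 × 112000 + 14/25 × (-11000) = 27840 + 960 + 17920 − 6160 = 40560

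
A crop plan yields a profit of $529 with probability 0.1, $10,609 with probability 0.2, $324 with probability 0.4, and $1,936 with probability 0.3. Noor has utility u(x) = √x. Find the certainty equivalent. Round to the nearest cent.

$1,874.89

E[u] = 0.1·√529 + 0.2·√10609 + 0.4·√324 + 0.3·√1936 = 0.1·23 + 0.2·103 + 0.4·18 + 0.3·44 = 43.3
CE = (43.3)² = 1874.89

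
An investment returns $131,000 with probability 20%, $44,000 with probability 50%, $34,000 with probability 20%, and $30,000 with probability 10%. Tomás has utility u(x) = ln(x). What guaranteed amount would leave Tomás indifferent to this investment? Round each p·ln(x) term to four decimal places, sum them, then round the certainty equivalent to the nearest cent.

$50,026.09

E[u] = 0.2·ln(131000) + 0.5·ln(44000) + 0.2·ln(34000) + 0.1·ln(30000) = 2.3566 + 5.3460 + 2.0868 + 1.0309 = 10.8203
CE = e^10.8203 ≈ 50026.09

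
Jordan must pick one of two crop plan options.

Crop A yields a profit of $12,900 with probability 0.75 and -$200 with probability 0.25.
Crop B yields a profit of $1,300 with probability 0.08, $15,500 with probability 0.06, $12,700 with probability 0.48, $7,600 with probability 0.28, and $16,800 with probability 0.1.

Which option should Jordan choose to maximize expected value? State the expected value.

Crop A = 0.75 × 12900 + 0.25 × (-200) = 9675 − 50 = 9625
Crop B = 0.08 × 1300 + 0.06 × 15500 + 0.48 × 12700 + 0.28 × 7600 + 0.1 × 16800 = 104 + 930 + 6096 + 2128 + 1680 = 10938

Crop B ($10,938)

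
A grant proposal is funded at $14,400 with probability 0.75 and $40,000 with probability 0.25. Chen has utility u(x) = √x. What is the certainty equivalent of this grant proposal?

E[u] = 0.75·√14400 + 0.25·√40000 = 0.75·120 + 0.25·200 = 140
CE = (140)² = 19600

$19,600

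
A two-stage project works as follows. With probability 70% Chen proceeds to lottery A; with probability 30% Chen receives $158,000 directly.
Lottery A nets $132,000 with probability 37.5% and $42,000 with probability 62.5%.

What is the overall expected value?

$100,425

EV(A) = 0.375 × 132000 + 0.625 × 42000 = 49500 + 26250 = 75750
Branch B: 158000 (certain)
Overall = 0.7 × 75750 + 0.3 × 158000 = 53025 + 47400 = 100425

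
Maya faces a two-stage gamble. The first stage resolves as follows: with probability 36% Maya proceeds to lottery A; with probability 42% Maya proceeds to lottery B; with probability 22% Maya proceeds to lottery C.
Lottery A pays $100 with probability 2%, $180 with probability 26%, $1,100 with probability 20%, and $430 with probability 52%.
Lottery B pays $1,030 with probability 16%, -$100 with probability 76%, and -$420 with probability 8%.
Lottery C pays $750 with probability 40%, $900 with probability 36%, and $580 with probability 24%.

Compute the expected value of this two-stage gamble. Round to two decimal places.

$368.35

EV(A) = 0.02 × 100 + 0.26 × 180 + 0.2 × 1100 + 0.52 × 430 = 2 + 46.8 + 220 + 223.6 = 492.4
EV(B) = 0.16 × 1030 + 0.76 × (-100) + 0.08 × (-420) = 164.8 − 76 − 33.6 = 55.2
EV(C) = 0.4 × 750 + 0.36 × 900 + 0.24 × 580 = 300 + 324 + 139.2 = 763.2
Overall = 0.36 × 492.4 + 0.42 × 55.2 + 0.22 × 763.2 = 177.264 + 23.184 + 167.904 = 368.352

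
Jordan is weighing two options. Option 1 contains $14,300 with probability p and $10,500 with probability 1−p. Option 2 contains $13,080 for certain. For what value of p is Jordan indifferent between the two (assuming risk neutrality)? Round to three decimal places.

p = 0.679

p·14300 + (1−p)·10500 = 13080
3800p + 10500 = 13080
p = (13080 − 10500) / 3800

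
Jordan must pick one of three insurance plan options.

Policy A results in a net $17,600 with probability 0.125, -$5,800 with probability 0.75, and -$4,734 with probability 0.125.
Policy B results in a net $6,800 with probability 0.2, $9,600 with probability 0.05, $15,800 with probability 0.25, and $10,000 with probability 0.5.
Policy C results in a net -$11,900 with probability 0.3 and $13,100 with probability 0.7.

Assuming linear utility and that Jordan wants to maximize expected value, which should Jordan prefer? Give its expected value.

Policy A = 0.125 × 17600 + 0.75 × (-5800) + 0.125 × (-4734) = 2200 − 4350 − 591.75 = -2741.75
Policy B = 0.2 × 6800 + 0.05 × 9600 + 0.25 × 15800 + 0.5 × 10000 = 1360 + 480 + 3950 + 5000 = 10790
Policy C = 0.3 × (-11900) + 0.7 × 13100 = -3570 + 9170 = 5600

Policy B ($10,790)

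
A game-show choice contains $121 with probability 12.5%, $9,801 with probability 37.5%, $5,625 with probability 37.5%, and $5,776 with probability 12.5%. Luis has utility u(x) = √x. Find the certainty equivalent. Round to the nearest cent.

$5,795.02

E[u] = 0.125·√121 + 0.375·√9801 + 0.375·√5625 + 0.125·√5776 = 0.125·11 + 0.375·99 + 0.375·75 + 0.125·76 = 76.125
CE = (76.125)² = 5795.015625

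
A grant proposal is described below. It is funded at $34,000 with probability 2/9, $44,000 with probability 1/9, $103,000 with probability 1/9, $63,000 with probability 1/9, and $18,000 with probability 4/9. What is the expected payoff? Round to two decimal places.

$38,888.89

EV = 2/9 × 34000 + 1/9 × 44000 + 1/9 × 103000 + 1/9 × 63000 + 4/9 × 18000 = 7555.5556 + 4888.8889 + 11444.4444 + 7000 + 8000 = 38888.8889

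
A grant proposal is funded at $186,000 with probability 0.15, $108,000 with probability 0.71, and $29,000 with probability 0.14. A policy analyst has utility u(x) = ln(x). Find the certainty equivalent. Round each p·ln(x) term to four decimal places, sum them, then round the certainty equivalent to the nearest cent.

E[u] = 0.15·ln(186000) + 0.71·ln(108000) + 0.14·ln(29000) = 1.8200 + 8.2288 + 1.4385 = 11.4873
CE = e^11.4873 ≈ 97470.01

$97,470.01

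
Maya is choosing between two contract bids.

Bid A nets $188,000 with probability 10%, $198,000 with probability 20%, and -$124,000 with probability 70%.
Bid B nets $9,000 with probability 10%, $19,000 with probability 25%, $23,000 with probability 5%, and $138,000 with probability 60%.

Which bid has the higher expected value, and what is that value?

Bid A = 0.1 × 188000 + 0.2 × 198000 + 0.7 × (-124000) = 18800 + 39600 − 86800 = -28400
Bid B = 0.1 × 9000 + 0.25 × 19000 + 0.05 × 23000 + 0.6 × 138000 = 900 + 4750 + 1150 + 82800 = 89600

Bid B ($89,600)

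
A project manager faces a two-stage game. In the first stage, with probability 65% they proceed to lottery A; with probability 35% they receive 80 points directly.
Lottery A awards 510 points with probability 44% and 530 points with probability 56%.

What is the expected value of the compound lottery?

366.78 points

EV(A) = 0.44 × 510 + 0.56 × 530 = 224.4 + 296.8 = 521.2
Branch B: 80 (certain)
Overall = 0.65 × 521.2 + 0.35 × 80 = 338.78 + 28 = 366.78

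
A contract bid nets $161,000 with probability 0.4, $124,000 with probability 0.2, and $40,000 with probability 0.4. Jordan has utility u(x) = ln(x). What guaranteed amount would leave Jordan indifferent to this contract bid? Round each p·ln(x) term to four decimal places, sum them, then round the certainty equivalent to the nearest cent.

E[u] = 0.4·ln(161000) + 0.2·ln(124000) + 0.4·ln(40000) = 4.7957 + 2.3456 + 4.2387 = 11.3800
CE = e^11.3800 ≈ 87553.03

$87,553.03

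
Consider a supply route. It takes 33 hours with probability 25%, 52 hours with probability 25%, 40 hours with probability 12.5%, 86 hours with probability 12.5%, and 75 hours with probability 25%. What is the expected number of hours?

EV = 0.25 × 33 + 0.25 × 52 + 0.125 × 40 + 0.125 × 86 + 0.25 × 75 = 8.25 + 13 + 5 + 10.75 + 18.75 = 55.75

55.75 hours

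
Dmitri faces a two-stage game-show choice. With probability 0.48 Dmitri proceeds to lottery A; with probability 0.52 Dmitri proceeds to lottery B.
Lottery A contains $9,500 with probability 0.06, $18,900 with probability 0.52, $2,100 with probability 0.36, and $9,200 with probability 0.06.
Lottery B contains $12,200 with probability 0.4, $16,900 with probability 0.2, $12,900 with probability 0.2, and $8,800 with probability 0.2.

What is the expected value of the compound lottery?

$12,170.88

EV(A) = 0.06 × 9500 + 0.52 × 18900 + 0.36 × 2100 + 0.06 × 9200 = 570 + 9828 + 756 + 552 = 11706
EV(B) = 0.4 × 12200 + 0.2 × 16900 + 0.2 × 12900 + 0.2 × 8800 = 4880 + 3380 + 2580 + 1760 = 12600
Overall = 0.48 × 11706 + 0.52 × 12600 = 5618.88 + 6552 = 12170.88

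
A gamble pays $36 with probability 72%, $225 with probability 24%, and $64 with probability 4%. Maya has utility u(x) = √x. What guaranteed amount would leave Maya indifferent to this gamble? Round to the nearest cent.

E[u] = 0.72·√36 + 0.24·√225 + 0.04·√64 = 0.72·6 + 0.24·15 + 0.04·8 = 8.24
CE = (8.24)² = 67.8976

$67.90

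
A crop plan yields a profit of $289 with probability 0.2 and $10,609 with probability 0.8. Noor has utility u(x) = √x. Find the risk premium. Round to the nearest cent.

$1,183.36

E[u] = 0.2·√289 + 0.8·√10609 = 0.2·17 + 0.8·103 = 85.8
CE = (85.8)² = 7361.64
Risk premium = EV − CE = 8545 − 7361.64 = 1183.36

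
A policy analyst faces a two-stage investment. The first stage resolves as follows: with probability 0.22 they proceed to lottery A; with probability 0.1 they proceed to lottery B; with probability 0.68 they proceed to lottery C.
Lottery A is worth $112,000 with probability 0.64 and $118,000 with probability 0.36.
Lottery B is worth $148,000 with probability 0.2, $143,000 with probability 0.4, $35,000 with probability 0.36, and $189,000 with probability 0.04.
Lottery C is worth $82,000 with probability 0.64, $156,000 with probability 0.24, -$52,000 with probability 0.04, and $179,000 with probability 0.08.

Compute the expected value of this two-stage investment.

EV(A) = 0.64 × 112000 + 0.36 × 118000 = 71680 + 42480 = 114160
EV(B) = 0.2 × 148000 + 0.4 × 143000 + 0.36 × 35000 + 0.04 × 189000 = 29600 + 57200 + 12600 + 7560 = 106960
EV(C) = 0.64 × 82000 + 0.24 × 156000 + 0.04 × (-52000) + 0.08 × 179000 = 52480 + 37440 − 2080 + 14320 = 102160
Overall = 0.22 × 114160 + 0.1 × 106960 + 0.68 × 102160 = 25115.2 + 10696 + 69468.8 = 105280

$105,280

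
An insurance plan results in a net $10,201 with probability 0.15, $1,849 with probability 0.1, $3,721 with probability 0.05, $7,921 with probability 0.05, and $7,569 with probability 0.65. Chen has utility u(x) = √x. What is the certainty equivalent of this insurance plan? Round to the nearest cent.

E[u] = 0.15·√10201 + 0.1·√1849 + 0.05·√3721 + 0.05·√7921 + 0.65·√7569 = 0.15·101 + 0.1·43 + 0.05·61 + 0.05·89 + 0.65·87 = 83.5
CE = (83.5)² = 6972.25

$6,972.25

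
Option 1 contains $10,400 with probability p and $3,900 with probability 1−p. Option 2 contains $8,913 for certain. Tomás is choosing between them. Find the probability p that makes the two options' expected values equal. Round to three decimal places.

p = 0.771

p·10400 + (1−p)·3900 = 8913
6500p + 3900 = 8913
p = (8913 − 3900) / 6500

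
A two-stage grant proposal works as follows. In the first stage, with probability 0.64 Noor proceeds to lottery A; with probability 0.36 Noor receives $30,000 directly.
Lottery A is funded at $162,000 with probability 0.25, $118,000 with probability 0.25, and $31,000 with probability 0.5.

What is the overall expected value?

$65,520

EV(A) = 0.25 × 162000 + 0.25 × 118000 + 0.5 × 31000 = 40500 + 29500 + 15500 = 85500
Branch B: 30000 (certain)
Overall = 0.64 × 85500 + 0.36 × 30000 = 54720 + 10800 = 65520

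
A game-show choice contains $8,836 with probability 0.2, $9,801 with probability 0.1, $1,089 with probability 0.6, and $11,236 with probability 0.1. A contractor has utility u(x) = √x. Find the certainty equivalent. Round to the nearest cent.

E[u] = 0.2·√8836 + 0.1·√9801 + 0.6·√1089 + 0.1·√11236 = 0.2·94 + 0.1·99 + 0.6·33 + 0.1·106 = 59.1
CE = (59.1)² = 3492.81

$3,492.81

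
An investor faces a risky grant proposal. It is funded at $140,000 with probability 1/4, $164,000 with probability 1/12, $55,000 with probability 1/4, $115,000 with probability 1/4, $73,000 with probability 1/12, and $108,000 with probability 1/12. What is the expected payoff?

$106,250

EV = 1/4 × 140000 + 1/12 × 164000 + 1/4 × 55000 + 1/4 × 115000 + 1/12 × 73000 + 1/12 × 108000 = 35000 + 13666.6667 + 13750 + 28750 + 6083.3333 + 9000 = 106250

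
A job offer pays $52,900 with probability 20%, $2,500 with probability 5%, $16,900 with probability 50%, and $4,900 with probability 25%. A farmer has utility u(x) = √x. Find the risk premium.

E[u] = 0.2·√52900 + 0.05·√2500 + 0.5·√16900 + 0.25·√4900 = 0.2·230 + 0.05·50 + 0.5·130 + 0.25·70 = 131
CE = (131)² = 17161
Risk premium = EV − CE = 20380 − 17161 = 3219

$3,219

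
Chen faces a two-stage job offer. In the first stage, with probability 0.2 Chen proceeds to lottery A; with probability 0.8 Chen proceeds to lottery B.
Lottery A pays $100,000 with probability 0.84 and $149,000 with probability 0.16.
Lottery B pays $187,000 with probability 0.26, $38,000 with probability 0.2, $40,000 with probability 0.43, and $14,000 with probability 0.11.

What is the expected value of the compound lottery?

EV(A) = 0.84 × 100000 + 0.16 × 149000 = 84000 + 23840 = 107840
EV(B) = 0.26 × 187000 + 0.2 × 38000 + 0.43 × 40000 + 0.11 × 14000 = 48620 + 7600 + 17200 + 1540 = 74960
Overall = 0.2 × 107840 + 0.8 × 74960 = 21568 + 59968 = 81536

$81,536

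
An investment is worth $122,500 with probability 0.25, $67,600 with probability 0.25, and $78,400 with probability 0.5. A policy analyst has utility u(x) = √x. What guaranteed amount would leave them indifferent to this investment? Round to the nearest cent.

E[u] = 0.25·√122500 + 0.25·√67600 + 0.5·√78400 = 0.25·350 + 0.25·260 + 0.5·280 = 292.5
CE = (292.5)² = 85556.25

$85,556.25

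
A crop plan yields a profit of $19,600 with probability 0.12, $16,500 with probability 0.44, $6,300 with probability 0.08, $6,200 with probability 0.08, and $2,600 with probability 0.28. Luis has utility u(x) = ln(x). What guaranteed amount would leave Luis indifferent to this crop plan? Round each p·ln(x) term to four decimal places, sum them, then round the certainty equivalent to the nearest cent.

$8,596.41

E[u] = 0.12·ln(19600) + 0.44·ln(16500) + 0.08·ln(6300) + 0.08·ln(6200) + 0.28·ln(2600) = 1.1860 + 4.2729 + 0.6999 + 0.6986 + 2.2017 = 9.0591
CE = e^9.0591 ≈ 8596.41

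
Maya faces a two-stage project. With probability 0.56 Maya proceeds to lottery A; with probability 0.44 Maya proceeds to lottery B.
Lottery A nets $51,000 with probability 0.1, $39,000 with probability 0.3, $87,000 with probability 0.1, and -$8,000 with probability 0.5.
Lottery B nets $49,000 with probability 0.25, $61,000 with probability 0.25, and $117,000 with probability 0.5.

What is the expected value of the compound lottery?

EV(A) = 0.1 × 51000 + 0.3 × 39000 + 0.1 × 87000 + 0.5 × (-8000) = 5100 + 11700 + 8700 − 4000 = 21500
EV(B) = 0.25 × 49000 + 0.25 × 61000 + 0.5 × 117000 = 12250 + 15250 + 58500 = 86000
Overall = 0.56 × 21500 + 0.44 × 86000 = 12040 + 37840 = 49880

$49,880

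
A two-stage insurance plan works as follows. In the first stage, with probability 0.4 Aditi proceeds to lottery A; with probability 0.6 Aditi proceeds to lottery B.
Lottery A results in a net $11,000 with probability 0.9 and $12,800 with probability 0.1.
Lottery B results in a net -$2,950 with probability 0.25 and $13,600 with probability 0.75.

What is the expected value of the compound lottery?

$10,149.50

EV(A) = 0.9 × 11000 + 0.1 × 12800 = 9900 + 1280 = 11180
EV(B) = 0.25 × (-2950) + 0.75 × 13600 = -737.5 + 10200 = 9462.5
Overall = 0.4 × 11180 + 0.6 × 9462.5 = 4472 + 5677.5 = 10149.5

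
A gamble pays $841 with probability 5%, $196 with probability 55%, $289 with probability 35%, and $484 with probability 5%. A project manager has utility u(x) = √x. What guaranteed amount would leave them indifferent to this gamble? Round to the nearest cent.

$262.44

E[u] = 0.05·√841 + 0.55·√196 + 0.35·√289 + 0.05·√484 = 0.05·29 + 0.55·14 + 0.35·17 + 0.05·22 = 16.2
CE = (16.2)² = 262.44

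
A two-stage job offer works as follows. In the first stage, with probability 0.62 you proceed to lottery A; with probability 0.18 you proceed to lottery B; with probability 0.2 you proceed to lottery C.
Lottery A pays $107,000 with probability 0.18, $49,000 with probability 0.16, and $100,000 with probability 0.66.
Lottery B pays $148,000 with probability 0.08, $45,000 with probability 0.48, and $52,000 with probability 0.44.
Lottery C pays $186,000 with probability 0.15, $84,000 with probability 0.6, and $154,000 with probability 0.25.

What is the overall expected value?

EV(A) = 0.18 × 107000 + 0.16 × 49000 + 0.66 × 100000 = 19260 + 7840 + 66000 = 93100
EV(B) = 0.08 × 148000 + 0.48 × 45000 + 0.44 × 52000 = 11840 + 21600 + 22880 = 56320
EV(C) = 0.15 × 186000 + 0.6 × 84000 + 0.25 × 154000 = 27900 + 50400 + 38500 = 116800
Overall = 0.62 × 93100 + 0.18 × 56320 + 0.2 × 116800 = 57722 + 10137.6 + 23360 = 91219.6

$91,219.60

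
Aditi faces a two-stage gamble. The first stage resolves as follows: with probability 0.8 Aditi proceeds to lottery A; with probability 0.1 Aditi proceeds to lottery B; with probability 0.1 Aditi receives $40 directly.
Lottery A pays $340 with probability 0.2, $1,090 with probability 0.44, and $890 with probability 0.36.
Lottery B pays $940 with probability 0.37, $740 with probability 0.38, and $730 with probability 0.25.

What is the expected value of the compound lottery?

EV(A) = 0.2 × 340 + 0.44 × 1090 + 0.36 × 890 = 68 + 479.6 + 320.4 = 868
EV(B) = 0.37 × 940 + 0.38 × 740 + 0.25 × 730 = 347.8 + 281.2 + 182.5 = 811.5
Branch C: 40 (certain)
Overall = 0.8 × 868 + 0.1 × 811.5 + 0.1 × 40 = 694.4 + 81.15 + 4 = 779.55

$779.55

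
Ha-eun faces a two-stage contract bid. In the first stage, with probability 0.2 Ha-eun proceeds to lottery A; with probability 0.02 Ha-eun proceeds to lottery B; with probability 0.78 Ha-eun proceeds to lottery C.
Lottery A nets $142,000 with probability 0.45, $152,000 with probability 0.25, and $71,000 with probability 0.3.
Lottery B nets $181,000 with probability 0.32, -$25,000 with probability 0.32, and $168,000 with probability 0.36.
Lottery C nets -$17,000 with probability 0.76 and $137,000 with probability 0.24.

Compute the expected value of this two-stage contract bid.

$42,416.80

EV(A) = 0.45 × 142000 + 0.25 × 152000 + 0.3 × 71000 = 63900 + 38000 + 21300 = 123200
EV(B) = 0.32 × 181000 + 0.32 × (-25000) + 0.36 × 168000 = 57920 − 8000 + 60480 = 110400
EV(C) = 0.76 × (-17000) + 0.24 × 137000 = -12920 + 32880 = 19960
Overall = 0.2 × 123200 + 0.02 × 110400 + 0.78 × 19960 = 24640 + 2208 + 15568.8 = 42416.8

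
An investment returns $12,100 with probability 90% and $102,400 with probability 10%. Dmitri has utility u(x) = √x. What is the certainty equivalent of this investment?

$17,161

E[u] = 0.9·√12100 + 0.1·√102400 = 0.9·110 + 0.1·320 = 131
CE = (131)² = 17161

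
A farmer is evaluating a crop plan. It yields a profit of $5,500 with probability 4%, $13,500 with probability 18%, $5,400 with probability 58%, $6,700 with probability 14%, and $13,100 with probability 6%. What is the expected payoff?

$7,506

EV = 0.04 × 5500 + 0.18 × 13500 + 0.58 × 5400 + 0.14 × 6700 + 0.06 × 13100 = 220 + 2430 + 3132 + 938 + 786 = 7506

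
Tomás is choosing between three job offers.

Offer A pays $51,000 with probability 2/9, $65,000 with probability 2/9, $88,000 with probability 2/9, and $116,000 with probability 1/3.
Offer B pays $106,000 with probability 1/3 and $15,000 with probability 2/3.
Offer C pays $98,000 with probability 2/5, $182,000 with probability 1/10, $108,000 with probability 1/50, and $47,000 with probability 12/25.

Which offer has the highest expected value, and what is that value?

Offer A = 2/9 × 51000 + 2/9 × 65000 + 2/9 × 88000 + 1/3 × 116000 = 11333.3333 + 14444.4444 + 19555.5556 + 38666.6667 = 84000
Offer B = 1/3 × 106000 + 2/3 × 15000 = 35333.3333 + 10000 = 45333.3333
Offer C = 2/5 × 98000 + 1/10 × 182000 + 1/50 × 108000 + 12/25 × 47000 = 39200 + 18200 + 2160 + 22560 = 82120

Offer A ($84,000)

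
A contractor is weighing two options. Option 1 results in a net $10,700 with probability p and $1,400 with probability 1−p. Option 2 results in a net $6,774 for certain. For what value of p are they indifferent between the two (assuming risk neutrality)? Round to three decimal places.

p·10700 + (1−p)·1400 = 6774
9300p + 1400 = 6774
p = (6774 − 1400) / 9300

p = 0.578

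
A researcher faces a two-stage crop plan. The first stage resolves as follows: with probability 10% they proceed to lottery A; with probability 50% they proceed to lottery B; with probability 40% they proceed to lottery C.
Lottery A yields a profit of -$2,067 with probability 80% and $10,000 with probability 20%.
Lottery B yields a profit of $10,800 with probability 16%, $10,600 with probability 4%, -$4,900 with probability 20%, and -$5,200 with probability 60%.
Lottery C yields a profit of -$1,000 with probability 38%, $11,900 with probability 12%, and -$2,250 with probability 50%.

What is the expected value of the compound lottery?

-$970.16

EV(A) = 0.8 × (-2067) + 0.2 × 10000 = -1653.6 + 2000 = 346.4
EV(B) = 0.16 × 10800 + 0.04 × 10600 + 0.2 × (-4900) + 0.6 × (-5200) = 1728 + 424 − 980 − 3120 = -1948
EV(C) = 0.38 × (-1000) + 0.12 × 11900 + 0.5 × (-2250) = -380 + 1428 − 1125 = -77
Overall = 0.1 × 346.4 + 0.5 × (-1948) + 0.4 × (-77) = 34.64 − 974 − 30.8 = -970.16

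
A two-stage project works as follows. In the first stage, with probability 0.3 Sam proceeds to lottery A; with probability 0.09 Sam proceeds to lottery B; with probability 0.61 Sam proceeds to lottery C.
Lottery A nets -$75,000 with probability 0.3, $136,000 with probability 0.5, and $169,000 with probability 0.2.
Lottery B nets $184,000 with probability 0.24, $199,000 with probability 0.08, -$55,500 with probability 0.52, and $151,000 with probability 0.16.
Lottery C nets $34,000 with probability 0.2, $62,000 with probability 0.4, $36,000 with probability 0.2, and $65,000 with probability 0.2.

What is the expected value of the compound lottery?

EV(A) = 0.3 × (-75000) + 0.5 × 136000 + 0.2 × 169000 = -22500 + 68000 + 33800 = 79300
EV(B) = 0.24 × 184000 + 0.08 × 199000 + 0.52 × (-55500) + 0.16 × 151000 = 44160 + 15920 − 28860 + 24160 = 55380
EV(C) = 0.2 × 34000 + 0.4 × 62000 + 0.2 × 36000 + 0.2 × 65000 = 6800 + 24800 + 7200 + 13000 = 51800
Overall = 0.3 × 79300 + 0.09 × 55380 + 0.61 × 51800 = 23790 + 4984.2 + 31598 = 60372.2

$60,372.20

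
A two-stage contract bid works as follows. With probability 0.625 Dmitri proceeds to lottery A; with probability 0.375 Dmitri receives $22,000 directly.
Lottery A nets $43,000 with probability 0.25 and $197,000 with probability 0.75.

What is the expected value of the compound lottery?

EV(A) = 0.25 × 43000 + 0.75 × 197000 = 10750 + 147750 = 158500
Branch B: 22000 (certain)
Overall = 0.625 × 158500 + 0.375 × 22000 = 99062.5 + 8250 = 107312.5

$107,312.50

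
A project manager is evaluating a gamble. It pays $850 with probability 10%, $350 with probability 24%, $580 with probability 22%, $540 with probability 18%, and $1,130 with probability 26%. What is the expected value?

$687.60

EV = 0.1 × 850 + 0.24 × 350 + 0.22 × 580 + 0.18 × 540 + 0.26 × 1130 = 85 + 84 + 127.6 + 97.2 + 293.8 = 687.6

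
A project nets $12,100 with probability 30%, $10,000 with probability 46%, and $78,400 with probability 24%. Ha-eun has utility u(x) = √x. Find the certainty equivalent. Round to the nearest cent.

$21,374.44

E[u] = 0.3·√12100 + 0.46·√10000 + 0.24·√78400 = 0.3·110 + 0.46·100 + 0.24·280 = 146.2
CE = (146.2)² = 21374.44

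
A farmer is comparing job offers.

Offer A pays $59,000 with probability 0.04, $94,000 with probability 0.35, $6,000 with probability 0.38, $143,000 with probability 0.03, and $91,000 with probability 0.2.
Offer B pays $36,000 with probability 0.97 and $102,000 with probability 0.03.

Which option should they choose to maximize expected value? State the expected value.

Offer A = 0.04 × 59000 + 0.35 × 94000 + 0.38 × 6000 + 0.03 × 143000 + 0.2 × 91000 = 2360 + 32900 + 2280 + 4290 + 18200 = 60030
Offer B = 0.97 × 36000 + 0.03 × 102000 = 34920 + 3060 = 37980

Offer A ($60,030)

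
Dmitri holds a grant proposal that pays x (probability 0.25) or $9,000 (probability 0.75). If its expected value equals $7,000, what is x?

0.25·x + 0.75·9000 = 7000
0.25·x = 7000 − 6750 = 250
x = 250 / 0.25 = 1000

x = $1,000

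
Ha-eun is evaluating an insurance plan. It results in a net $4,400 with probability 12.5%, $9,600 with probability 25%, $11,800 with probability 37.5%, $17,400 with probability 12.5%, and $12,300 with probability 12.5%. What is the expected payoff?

EV = 0.125 × 4400 + 0.25 × 9600 + 0.375 × 11800 + 0.125 × 17400 + 0.125 × 12300 = 550 + 2400 + 4425 + 2175 + 1537.5 = 11087.5

$11,087.50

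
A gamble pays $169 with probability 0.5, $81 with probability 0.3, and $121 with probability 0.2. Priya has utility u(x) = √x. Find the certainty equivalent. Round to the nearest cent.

$129.96

E[u] = 0.5·√169 + 0.3·√81 + 0.2·√121 = 0.5·13 + 0.3·9 + 0.2·11 = 11.4
CE = (11.4)² = 129.96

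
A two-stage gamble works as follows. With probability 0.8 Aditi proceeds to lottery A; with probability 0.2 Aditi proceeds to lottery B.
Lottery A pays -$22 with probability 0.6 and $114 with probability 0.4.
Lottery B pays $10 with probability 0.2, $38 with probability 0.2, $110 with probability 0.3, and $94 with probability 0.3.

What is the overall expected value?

EV(A) = 0.6 × (-22) + 0.4 × 114 = -13.2 + 45.6 = 32.4
EV(B) = 0.2 × 10 + 0.2 × 38 + 0.3 × 110 + 0.3 × 94 = 2 + 7.6 + 33 + 28.2 = 70.8
Overall = 0.8 × 32.4 + 0.2 × 70.8 = 25.92 + 14.16 = 40.08

$40.08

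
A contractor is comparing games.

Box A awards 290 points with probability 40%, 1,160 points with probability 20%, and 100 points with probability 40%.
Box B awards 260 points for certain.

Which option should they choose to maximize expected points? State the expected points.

Box A = 0.4 × 290 + 0.2 × 1160 + 0.4 × 100 = 116 + 232 + 40 = 388
Box B: 260 (certain)

Box A (388 points)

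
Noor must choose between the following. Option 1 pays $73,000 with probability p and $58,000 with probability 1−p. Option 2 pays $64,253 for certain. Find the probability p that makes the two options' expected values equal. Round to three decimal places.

p = 0.417

p·73000 + (1−p)·58000 = 64253
15000p + 58000 = 64253
p = (64253 − 58000) / 15000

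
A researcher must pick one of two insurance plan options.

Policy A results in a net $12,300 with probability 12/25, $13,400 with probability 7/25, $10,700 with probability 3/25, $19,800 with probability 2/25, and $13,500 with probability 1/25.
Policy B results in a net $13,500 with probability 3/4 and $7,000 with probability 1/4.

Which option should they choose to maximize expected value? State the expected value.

Policy A ($13,064)

Policy A = 12/25 × 12300 + 7/25 × 13400 + 3/25 × 10700 + 2/25 × 19800 + 1/25 × 13500 = 5904 + 3752 + 1284 + 1584 + 540 = 13064
Policy B = 3/4 × 13500 + 1/4 × 7000 = 10125 + 1750 = 11875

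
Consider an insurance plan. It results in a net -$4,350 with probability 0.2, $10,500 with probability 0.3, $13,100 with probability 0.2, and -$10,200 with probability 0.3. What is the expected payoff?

EV = 0.2 × (-4350) + 0.3 × 10500 + 0.2 × 13100 + 0.3 × (-10200) = -870 + 3150 + 2620 − 3060 = 1840

$1,840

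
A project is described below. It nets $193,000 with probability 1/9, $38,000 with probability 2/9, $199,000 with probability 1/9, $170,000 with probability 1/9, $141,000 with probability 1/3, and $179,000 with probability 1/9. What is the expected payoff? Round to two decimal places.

$137,777.78

EV = 1/9 × 193000 + 2/9 × 38000 + 1/9 × 199000 + 1/9 × 170000 + 1/3 × 141000 + 1/9 × 179000 = 21444.4444 + 8444.4444 + 22111.1111 + 18888.8889 + 47000 + 19888.8889 = 137777.7778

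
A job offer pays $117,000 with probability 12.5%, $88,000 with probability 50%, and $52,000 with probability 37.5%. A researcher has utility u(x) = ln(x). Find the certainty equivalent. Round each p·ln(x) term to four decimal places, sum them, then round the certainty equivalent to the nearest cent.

E[u] = 0.125·ln(117000) + 0.5·ln(88000) + 0.375·ln(52000) = 1.4587 + 5.6925 + 4.0721 = 11.2233
CE = e^11.2233 ≈ 74854.39

$74,854.39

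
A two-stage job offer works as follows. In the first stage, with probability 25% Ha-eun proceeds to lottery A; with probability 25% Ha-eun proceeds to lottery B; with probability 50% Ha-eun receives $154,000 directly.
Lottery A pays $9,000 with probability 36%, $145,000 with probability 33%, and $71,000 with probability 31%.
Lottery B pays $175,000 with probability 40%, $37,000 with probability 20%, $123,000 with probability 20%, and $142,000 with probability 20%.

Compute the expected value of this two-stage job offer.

EV(A) = 0.36 × 9000 + 0.33 × 145000 + 0.31 × 71000 = 3240 + 47850 + 22010 = 73100
EV(B) = 0.4 × 175000 + 0.2 × 37000 + 0.2 × 123000 + 0.2 × 142000 = 70000 + 7400 + 24600 + 28400 = 130400
Branch C: 154000 (certain)
Overall = 0.25 × 73100 + 0.25 × 130400 + 0.5 × 154000 = 18275 + 32600 + 77000 = 127875

$127,875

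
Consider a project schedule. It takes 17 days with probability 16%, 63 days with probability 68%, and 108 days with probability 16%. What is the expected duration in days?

EV = 0.16 × 17 + 0.68 × 63 + 0.16 × 108 = 2.72 + 42.84 + 17.28 = 62.84

62.84 days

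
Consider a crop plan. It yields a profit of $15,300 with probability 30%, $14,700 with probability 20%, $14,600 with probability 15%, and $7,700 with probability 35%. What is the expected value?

$12,415

EV = 0.3 × 15300 + 0.2 × 14700 + 0.15 × 14600 + 0.35 × 7700 = 4590 + 2940 + 2190 + 2695 = 12415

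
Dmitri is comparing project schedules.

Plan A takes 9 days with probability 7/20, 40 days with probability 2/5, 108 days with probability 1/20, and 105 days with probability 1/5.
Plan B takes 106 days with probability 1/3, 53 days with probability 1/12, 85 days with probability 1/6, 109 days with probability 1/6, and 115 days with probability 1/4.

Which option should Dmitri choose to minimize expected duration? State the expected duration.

Plan A (45.55 days)

Plan A = 7/20 × 9 + 2/5 × 40 + 1/20 × 108 + 1/5 × 105 = 3.15 + 16 + 5.4 + 21 = 45.55
Plan B = 1/3 × 106 + 1/12 × 53 + 1/6 × 85 + 1/6 × 109 + 1/4 × 115 = 35.3333 + 4.4167 + 14.1667 + 18.1667 + 28.75 = 100.8333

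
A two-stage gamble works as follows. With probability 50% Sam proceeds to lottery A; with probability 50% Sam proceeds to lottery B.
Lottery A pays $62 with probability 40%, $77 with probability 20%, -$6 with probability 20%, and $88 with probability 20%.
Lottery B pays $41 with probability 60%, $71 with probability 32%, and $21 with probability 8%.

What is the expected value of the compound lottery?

EV(A) = 0.4 × 62 + 0.2 × 77 + 0.2 × (-6) + 0.2 × 88 = 24.8 + 15.4 − 1.2 + 17.6 = 56.6
EV(B) = 0.6 × 41 + 0.32 × 71 + 0.08 × 21 = 24.6 + 22.72 + 1.68 = 49
Overall = 0.5 × 56.6 + 0.5 × 49 = 28.3 + 24.5 = 52.8

$52.80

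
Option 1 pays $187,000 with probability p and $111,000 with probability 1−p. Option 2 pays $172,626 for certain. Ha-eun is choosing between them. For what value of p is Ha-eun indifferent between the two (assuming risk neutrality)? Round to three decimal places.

p·187000 + (1−p)·111000 = 172626
76000p + 111000 = 172626
p = (172626 − 111000) / 76000

p = 0.811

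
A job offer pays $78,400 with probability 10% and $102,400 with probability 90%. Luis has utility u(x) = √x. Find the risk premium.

E[u] = 0.1·√78400 + 0.9·√102400 = 0.1·280 + 0.9·320 = 316
CE = (316)² = 99856
Risk premium = EV − CE = 100000 − 99856 = 144

$144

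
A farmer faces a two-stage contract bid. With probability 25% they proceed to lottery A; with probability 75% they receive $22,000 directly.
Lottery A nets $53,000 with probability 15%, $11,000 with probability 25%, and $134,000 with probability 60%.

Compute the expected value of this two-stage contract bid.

EV(A) = 0.15 × 53000 + 0.25 × 11000 + 0.6 × 134000 = 7950 + 2750 + 80400 = 91100
Branch B: 22000 (certain)
Overall = 0.25 × 91100 + 0.75 × 22000 = 22775 + 16500 = 39275

$39,275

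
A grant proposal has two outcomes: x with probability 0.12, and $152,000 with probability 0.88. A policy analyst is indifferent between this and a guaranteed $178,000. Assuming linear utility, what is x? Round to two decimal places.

x = $368,666.67

0.12·x + 0.88·152000 = 178000
0.12·x = 178000 − 133760 = 44240
x = 44240 / 0.12 = 368666.6667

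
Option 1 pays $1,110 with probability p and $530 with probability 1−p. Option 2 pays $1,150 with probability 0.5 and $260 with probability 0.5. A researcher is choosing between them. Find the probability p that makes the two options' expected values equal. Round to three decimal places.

EV(Option 2) = 0.5 × 1150 + 0.5 × 260 = 575 + 130 = 705
p·1110 + (1−p)·530 = 705
580p + 530 = 705
p = (705 − 530) / 580

p = 0.302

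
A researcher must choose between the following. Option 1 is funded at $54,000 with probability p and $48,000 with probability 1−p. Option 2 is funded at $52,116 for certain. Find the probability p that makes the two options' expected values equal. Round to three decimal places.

p·54000 + (1−p)·48000 = 52116
6000p + 48000 = 52116
p = (52116 − 48000) / 6000

p = 0.686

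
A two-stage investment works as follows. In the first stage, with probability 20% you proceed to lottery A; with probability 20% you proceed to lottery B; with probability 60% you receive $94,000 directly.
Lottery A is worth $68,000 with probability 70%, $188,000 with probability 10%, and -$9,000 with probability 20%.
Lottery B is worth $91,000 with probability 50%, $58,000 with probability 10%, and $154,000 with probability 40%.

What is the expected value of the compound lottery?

EV(A) = 0.7 × 68000 + 0.1 × 188000 + 0.2 × (-9000) = 47600 + 18800 − 1800 = 64600
EV(B) = 0.5 × 91000 + 0.1 × 58000 + 0.4 × 154000 = 45500 + 5800 + 61600 = 112900
Branch C: 94000 (certain)
Overall = 0.2 × 64600 + 0.2 × 112900 + 0.6 × 94000 = 12920 + 22580 + 56400 = 91900

$91,900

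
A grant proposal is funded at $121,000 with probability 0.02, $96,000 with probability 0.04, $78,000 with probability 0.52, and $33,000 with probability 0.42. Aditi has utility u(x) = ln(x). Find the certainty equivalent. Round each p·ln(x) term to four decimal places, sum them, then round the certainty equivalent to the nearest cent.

E[u] = 0.02·ln(121000) + 0.04·ln(96000) + 0.52·ln(78000) + 0.42·ln(33000) = 0.2341 + 0.4589 + 5.8575 + 4.3698 = 10.9203
CE = e^10.9203 ≈ 55287.38

$55,287.38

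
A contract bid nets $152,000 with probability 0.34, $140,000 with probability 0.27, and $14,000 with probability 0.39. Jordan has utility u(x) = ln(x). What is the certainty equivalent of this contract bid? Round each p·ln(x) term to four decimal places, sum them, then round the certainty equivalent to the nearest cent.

E[u] = 0.34·ln(152000) + 0.27·ln(140000) + 0.39·ln(14000) = 4.0568 + 3.1993 + 3.7233 = 10.9794
CE = e^10.9794 ≈ 58653.35

$58,653.35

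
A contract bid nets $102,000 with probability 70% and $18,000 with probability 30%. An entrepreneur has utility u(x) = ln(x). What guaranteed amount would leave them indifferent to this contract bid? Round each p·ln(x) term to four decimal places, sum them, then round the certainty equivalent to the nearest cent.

E[u] = 0.7·ln(102000) + 0.3·ln(18000) = 8.0729 + 2.9394 = 11.0123
CE = e^11.0123 ≈ 60615.14

$60,615.14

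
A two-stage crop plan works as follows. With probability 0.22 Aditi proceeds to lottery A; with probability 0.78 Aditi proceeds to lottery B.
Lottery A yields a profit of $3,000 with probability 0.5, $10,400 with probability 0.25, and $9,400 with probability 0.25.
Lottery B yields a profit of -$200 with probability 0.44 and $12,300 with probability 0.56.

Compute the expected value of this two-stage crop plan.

EV(A) = 0.5 × 3000 + 0.25 × 10400 + 0.25 × 9400 = 1500 + 2600 + 2350 = 6450
EV(B) = 0.44 × (-200) + 0.56 × 12300 = -88 + 6888 = 6800
Overall = 0.22 × 6450 + 0.78 × 6800 = 1419 + 5304 = 6723

$6,723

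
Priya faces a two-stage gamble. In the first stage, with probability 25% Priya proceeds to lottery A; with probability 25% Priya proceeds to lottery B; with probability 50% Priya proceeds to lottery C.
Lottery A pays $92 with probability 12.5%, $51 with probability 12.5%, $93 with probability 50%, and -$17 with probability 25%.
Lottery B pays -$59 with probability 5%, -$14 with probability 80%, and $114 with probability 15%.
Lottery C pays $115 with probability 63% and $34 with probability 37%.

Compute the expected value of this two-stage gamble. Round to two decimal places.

EV(A) = 0.125 × 92 + 0.125 × 51 + 0.5 × 93 + 0.25 × (-17) = 11.5 + 6.375 + 46.5 − 4.25 = 60.125
EV(B) = 0.05 × (-59) + 0.8 × (-14) + 0.15 × 114 = -2.95 − 11.2 + 17.1 = 2.95
EV(C) = 0.63 × 115 + 0.37 × 34 = 72.45 + 12.58 = 85.03
Overall = 0.25 × 60.125 + 0.25 × 2.95 + 0.5 × 85.03 = 15.03125 + 0.7375 + 42.515 = 58.28375

$58.28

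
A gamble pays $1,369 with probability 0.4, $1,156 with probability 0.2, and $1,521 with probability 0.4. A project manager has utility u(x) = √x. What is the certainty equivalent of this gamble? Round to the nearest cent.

$1,383.84

E[u] = 0.4·√1369 + 0.2·√1156 + 0.4·√1521 = 0.4·37 + 0.2·34 + 0.4·39 = 37.2
CE = (37.2)² = 1383.84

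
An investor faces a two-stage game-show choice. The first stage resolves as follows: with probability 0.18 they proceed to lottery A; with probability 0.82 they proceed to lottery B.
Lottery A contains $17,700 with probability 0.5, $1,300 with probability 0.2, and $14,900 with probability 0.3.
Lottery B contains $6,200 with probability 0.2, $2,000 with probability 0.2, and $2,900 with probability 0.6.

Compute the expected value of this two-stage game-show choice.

EV(A) = 0.5 × 17700 + 0.2 × 1300 + 0.3 × 14900 = 8850 + 260 + 4470 = 13580
EV(B) = 0.2 × 6200 + 0.2 × 2000 + 0.6 × 2900 = 1240 + 400 + 1740 = 3380
Overall = 0.18 × 13580 + 0.82 × 3380 = 2444.4 + 2771.6 = 5216

$5,216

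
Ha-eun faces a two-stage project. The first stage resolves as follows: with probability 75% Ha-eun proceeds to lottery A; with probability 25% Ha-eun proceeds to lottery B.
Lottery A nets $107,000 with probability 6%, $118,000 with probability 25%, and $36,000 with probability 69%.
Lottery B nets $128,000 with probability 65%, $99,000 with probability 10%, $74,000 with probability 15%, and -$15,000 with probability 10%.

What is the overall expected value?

EV(A) = 0.06 × 107000 + 0.25 × 118000 + 0.69 × 36000 = 6420 + 29500 + 24840 = 60760
EV(B) = 0.65 × 128000 + 0.1 × 99000 + 0.15 × 74000 + 0.1 × (-15000) = 83200 + 9900 + 11100 − 1500 = 102700
Overall = 0.75 × 60760 + 0.25 × 102700 = 45570 + 25675 = 71245

$71,245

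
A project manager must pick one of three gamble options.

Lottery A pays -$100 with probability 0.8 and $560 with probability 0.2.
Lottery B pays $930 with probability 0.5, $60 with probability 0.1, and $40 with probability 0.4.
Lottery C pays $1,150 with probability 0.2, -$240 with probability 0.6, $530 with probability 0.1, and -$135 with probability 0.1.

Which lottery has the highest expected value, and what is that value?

Lottery B ($487)

Lottery A = 0.8 × (-100) + 0.2 × 560 = -80 + 112 = 32
Lottery B = 0.5 × 930 + 0.1 × 60 + 0.4 × 40 = 465 + 6 + 16 = 487
Lottery C = 0.2 × 1150 + 0.6 × (-240) + 0.1 × 530 + 0.1 × (-135) = 230 − 144 + 53 − 13.5 = 125.5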